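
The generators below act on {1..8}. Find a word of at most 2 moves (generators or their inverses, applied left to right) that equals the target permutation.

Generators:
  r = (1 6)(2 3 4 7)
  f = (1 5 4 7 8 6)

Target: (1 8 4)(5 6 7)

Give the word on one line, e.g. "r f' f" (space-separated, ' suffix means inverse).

  after f': (1 6 8 7 4 5)
  after f': (1 8 4)(5 6 7)

f' f'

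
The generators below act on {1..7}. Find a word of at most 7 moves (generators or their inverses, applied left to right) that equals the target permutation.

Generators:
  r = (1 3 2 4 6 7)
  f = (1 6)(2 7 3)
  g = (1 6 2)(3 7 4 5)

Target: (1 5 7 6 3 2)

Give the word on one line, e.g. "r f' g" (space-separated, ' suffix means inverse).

f g r' g' f

  after f: (1 6)(2 7 3)
  after g: (1 2 4 5 3)
  after r': (1 3 7 6 4 5)
  after g': (1 5 2 6 7)
  after f: (1 5 7 6 3 2)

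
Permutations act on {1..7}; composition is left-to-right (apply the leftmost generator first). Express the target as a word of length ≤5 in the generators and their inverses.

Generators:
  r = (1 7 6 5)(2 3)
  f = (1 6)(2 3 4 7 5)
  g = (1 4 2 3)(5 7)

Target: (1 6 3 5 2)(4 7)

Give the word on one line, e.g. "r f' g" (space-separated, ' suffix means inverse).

  after f': (1 6)(2 5 7 4 3)
  after f': (2 7 3 5 4)
  after f': (1 6)(2 4 5 3 7)
  after g': (1 6 3 5 2)(4 7)

f' f' f' g'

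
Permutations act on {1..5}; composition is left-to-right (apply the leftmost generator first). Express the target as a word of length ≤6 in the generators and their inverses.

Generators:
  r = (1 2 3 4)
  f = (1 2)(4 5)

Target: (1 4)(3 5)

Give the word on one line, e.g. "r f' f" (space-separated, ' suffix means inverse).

r' f' r' f'

  after r': (1 4 3 2)
  after f': (1 5 4 3)
  after r': (1 5 3 4 2)
  after f': (1 4)(3 5)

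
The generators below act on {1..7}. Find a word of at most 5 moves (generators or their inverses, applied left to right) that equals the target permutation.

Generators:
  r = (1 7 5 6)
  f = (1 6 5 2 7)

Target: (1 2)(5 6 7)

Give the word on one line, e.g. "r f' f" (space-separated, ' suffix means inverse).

r' f f

  after r': (1 6 5 7)
  after f: (1 5)(2 7 6)
  after f: (1 2)(5 6 7)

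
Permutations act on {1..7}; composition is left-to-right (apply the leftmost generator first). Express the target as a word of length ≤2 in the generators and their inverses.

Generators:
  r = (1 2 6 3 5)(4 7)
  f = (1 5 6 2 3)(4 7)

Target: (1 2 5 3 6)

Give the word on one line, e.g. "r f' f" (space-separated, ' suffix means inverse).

  after f': (1 3 2 6 5)(4 7)
  after f': (1 2 5 3 6)

f' f'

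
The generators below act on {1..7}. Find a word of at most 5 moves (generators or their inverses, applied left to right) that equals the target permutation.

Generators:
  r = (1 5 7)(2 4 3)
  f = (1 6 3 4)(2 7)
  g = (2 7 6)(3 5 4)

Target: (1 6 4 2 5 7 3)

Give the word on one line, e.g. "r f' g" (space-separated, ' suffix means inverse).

r' f g'

  after r': (1 7 5)(2 3 4)
  after f: (1 2 4 7 5 6 3)
  after g': (1 6 4 2 5 7 3)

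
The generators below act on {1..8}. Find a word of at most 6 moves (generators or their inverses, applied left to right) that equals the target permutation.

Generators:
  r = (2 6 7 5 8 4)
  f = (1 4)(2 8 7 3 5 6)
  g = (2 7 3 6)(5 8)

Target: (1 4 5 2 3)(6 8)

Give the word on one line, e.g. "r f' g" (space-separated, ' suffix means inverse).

f' f' r f g

  after f': (1 4)(2 6 5 3 7 8)
  after f': (2 5 7)(3 8 6)
  after r: (2 8 7 6 3 4)
  after f: (1 4 8 3)(2 7)(5 6)
  after g: (1 4 5 2 3)(6 8)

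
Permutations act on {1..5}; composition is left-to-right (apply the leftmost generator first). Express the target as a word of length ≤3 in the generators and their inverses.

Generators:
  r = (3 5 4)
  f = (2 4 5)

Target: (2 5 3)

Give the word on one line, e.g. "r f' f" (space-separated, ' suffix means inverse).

r' f'

  after r': (3 4 5)
  after f': (2 5 3)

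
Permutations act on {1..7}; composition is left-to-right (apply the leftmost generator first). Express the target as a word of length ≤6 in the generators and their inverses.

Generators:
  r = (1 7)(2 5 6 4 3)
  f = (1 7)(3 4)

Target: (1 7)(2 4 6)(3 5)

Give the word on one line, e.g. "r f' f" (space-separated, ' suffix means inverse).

  after f: (1 7)(3 4)
  after r': (2 3 6 5)
  after r': (1 7)(2 4 6)(3 5)
  after f': (2 3 5 4 6)
  after f': (1 7)(2 4 6)(3 5)

f r' r' f' f'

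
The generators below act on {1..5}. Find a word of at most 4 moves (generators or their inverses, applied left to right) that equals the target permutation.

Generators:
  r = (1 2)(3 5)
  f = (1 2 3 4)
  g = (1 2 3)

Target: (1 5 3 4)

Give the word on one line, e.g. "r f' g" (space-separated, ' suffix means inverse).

f g r'

  after f: (1 2 3 4)
  after g: (1 3 4 2)
  after r': (1 5 3 4)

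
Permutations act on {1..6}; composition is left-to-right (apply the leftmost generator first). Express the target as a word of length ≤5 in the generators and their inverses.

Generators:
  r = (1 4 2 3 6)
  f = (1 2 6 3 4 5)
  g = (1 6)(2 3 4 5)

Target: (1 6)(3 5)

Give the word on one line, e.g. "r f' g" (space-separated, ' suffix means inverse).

  after r: (1 4 2 3 6)
  after f: (1 5)(2 4 6)
  after f: (2 5)(3 4)
  after g: (1 6)(3 5)

r f f g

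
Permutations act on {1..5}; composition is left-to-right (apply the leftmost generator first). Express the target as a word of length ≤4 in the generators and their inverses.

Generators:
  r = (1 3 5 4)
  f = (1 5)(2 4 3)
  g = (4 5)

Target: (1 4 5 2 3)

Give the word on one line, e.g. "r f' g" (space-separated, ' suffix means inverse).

  after r: (1 3 5 4)
  after f': (1 4 5 2 3)

r f'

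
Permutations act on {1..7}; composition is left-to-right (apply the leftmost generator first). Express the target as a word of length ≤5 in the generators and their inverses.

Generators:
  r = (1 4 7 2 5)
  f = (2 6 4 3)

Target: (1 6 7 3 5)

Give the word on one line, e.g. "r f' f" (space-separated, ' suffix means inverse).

f r f'

  after f: (2 6 4 3)
  after r: (1 4 3 5)(2 6 7)
  after f': (1 6 7 3 5)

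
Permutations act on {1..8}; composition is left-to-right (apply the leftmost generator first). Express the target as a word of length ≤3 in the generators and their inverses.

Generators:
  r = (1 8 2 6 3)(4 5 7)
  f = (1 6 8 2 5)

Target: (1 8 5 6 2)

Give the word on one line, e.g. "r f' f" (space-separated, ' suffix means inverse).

  after f: (1 6 8 2 5)
  after f: (1 8 5 6 2)

f f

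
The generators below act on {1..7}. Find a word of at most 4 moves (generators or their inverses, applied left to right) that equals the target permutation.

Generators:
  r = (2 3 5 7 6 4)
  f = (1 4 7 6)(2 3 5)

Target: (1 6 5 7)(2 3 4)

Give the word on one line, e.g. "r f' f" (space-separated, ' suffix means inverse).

  after r: (2 3 5 7 6 4)
  after r: (2 5 6)(3 7 4)
  after f': (1 6 5 7)(2 3 4)

r r f'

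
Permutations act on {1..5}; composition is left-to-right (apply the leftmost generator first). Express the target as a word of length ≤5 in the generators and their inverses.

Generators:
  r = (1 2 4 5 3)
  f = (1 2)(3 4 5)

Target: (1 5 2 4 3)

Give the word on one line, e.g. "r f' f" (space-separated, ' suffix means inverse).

f' r r r f'

  after f': (1 2)(3 5 4)
  after r: (1 4)
  after r: (1 5 3)(2 4)
  after r: (1 3 2 5)
  after f': (1 5 2 4 3)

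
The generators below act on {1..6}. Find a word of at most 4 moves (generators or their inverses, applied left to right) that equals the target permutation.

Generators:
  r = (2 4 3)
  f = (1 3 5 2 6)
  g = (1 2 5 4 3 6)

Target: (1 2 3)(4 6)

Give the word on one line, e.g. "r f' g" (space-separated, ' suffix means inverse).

g r f r'

  after g: (1 2 5 4 3 6)
  after r: (1 4 2 5 3 6)
  after f: (1 4 6 3)
  after r': (1 2 3)(4 6)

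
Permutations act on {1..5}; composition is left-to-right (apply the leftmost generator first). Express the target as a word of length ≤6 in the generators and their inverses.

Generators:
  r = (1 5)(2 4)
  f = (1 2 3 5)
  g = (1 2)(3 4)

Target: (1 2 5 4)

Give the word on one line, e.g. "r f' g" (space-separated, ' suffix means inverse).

f' g' f' f'

  after f': (1 5 3 2)
  after g': (1 5 4 3)
  after f': (1 3 5 4 2)
  after f': (1 2 5 4)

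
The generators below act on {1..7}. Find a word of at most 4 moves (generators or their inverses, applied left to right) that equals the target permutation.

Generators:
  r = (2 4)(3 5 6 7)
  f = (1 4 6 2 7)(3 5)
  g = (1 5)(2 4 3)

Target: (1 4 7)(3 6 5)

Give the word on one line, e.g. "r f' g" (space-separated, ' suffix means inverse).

  after r': (2 4)(3 7 6 5)
  after g': (1 5 4 3 7 6)
  after r': (1 3 6)(2 4 7 5)
  after g': (1 4 7)(3 6 5)

r' g' r' g'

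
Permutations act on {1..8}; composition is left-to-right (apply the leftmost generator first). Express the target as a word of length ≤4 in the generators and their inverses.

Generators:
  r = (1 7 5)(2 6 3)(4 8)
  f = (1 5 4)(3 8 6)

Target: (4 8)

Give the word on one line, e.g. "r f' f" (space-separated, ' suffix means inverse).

r r r

  after r: (1 7 5)(2 6 3)(4 8)
  after r: (1 5 7)(2 3 6)
  after r: (4 8)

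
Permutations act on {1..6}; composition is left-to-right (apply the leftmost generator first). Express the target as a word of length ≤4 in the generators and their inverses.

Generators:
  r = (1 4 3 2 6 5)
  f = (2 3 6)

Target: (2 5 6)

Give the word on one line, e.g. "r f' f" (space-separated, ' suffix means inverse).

r' f' f' r

  after r': (1 5 6 2 3 4)
  after f': (1 5 3 4)
  after f': (1 5 2 6 3 4)
  after r: (2 5 6)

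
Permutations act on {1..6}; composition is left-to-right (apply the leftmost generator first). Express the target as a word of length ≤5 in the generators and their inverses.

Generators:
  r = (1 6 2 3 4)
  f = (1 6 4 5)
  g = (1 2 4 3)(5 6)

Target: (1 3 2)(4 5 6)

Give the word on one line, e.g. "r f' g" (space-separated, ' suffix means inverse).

  after f': (1 5 4 6)
  after r: (1 5)(2 3 4)
  after g: (1 6 5 2)
  after f: (1 4 5 2 6)
  after r': (1 3 2)(4 5 6)

f' r g f r'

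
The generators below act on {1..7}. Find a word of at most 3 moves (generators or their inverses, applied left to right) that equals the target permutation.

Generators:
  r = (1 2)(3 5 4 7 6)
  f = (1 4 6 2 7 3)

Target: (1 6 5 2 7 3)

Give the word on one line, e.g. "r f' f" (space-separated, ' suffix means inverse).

r' f r

  after r': (1 2)(3 6 7 4 5)
  after f: (1 7 6 3 2 4 5)
  after r: (1 6 5 2 7 3)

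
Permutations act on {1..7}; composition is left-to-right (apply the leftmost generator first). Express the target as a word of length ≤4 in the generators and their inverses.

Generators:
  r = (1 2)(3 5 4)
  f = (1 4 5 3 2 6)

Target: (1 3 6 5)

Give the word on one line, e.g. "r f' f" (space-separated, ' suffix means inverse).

f f r'

  after f: (1 4 5 3 2 6)
  after f: (1 5 2)(3 6 4)
  after r': (1 3 6 5)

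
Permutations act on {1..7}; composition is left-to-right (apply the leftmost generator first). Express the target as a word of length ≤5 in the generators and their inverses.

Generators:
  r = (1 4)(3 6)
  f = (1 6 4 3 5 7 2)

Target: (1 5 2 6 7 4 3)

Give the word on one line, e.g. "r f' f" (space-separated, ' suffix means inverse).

f' f' r' f' r

  after f': (1 2 7 5 3 4 6)
  after f': (1 7 3 6 2 5 4)
  after r': (1 7 6 2 5)
  after f': (1 5 2 3 4 6 7)
  after r: (1 5 2 6 7 4 3)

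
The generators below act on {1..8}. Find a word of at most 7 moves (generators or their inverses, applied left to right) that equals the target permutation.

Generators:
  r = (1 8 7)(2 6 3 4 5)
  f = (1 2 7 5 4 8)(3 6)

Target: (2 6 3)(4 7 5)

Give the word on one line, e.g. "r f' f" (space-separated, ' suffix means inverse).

f' f' r f' r

  after f': (1 8 4 5 7 2)(3 6)
  after f': (1 4 7)(2 8 5)
  after r: (1 5 6 3 4)(2 7 8)
  after f': (1 7 4 8)(3 5)
  after r: (2 6 3)(4 7 5)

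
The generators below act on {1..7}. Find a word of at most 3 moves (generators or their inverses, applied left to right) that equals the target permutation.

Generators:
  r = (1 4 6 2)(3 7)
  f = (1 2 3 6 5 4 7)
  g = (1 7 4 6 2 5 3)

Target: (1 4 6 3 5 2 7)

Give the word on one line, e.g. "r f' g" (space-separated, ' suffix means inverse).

  after r: (1 4 6 2)(3 7)
  after r: (1 6)(2 4)
  after g': (1 4 6 3 5 2 7)

r r g'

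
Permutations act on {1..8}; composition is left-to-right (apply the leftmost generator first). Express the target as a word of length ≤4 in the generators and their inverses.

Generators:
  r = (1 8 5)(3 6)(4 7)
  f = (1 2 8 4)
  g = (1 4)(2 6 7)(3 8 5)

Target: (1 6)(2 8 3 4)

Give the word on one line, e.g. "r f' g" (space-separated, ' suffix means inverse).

  after r': (1 5 8)(3 6)(4 7)
  after f: (1 5 4 7)(2 8)(3 6)
  after g: (1 3 7 4 2 5)(6 8)
  after r': (1 6)(2 8 3 4)

r' f g r'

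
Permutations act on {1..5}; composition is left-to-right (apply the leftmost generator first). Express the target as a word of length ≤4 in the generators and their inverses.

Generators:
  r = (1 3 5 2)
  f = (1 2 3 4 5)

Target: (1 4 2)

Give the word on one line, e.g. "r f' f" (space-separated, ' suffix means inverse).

r f r

  after r: (1 3 5 2)
  after f: (1 4 5 3)
  after r: (1 4 2)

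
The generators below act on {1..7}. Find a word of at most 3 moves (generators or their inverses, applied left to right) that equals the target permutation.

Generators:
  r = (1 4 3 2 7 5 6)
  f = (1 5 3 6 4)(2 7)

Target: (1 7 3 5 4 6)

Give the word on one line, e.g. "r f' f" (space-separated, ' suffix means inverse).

f r'

  after f: (1 5 3 6 4)(2 7)
  after r': (1 7 3 5 4 6)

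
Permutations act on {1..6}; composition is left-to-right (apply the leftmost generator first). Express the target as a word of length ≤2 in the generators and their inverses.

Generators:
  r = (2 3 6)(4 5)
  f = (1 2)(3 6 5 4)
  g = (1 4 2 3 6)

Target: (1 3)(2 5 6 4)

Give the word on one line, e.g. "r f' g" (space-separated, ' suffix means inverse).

  after g': (1 6 3 2 4)
  after f': (1 3)(2 5 6 4)

g' f'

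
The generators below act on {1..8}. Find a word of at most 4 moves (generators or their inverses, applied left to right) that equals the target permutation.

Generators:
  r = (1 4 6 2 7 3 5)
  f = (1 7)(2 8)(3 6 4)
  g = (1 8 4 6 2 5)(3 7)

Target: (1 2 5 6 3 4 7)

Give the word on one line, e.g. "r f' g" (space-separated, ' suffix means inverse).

r r r

  after r: (1 4 6 2 7 3 5)
  after r: (1 6 7 5 4 2 3)
  after r: (1 2 5 6 3 4 7)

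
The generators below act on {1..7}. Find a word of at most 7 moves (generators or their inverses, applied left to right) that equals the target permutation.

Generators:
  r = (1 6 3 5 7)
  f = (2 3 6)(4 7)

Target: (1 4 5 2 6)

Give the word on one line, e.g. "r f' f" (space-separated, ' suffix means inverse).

f' f' f' r' f'

  after f': (2 6 3)(4 7)
  after f': (2 3 6)
  after f': (4 7)
  after r': (1 7 4 5 3 6)
  after f': (1 4 5 2 6)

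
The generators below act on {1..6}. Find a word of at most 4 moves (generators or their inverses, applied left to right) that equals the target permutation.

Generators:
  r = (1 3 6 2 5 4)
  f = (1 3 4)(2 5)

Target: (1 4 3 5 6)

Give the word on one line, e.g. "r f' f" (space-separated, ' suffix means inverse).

r f' r f

  after r: (1 3 6 2 5 4)
  after f': (3 6 5)
  after r: (1 3 2 5 6 4)
  after f: (1 4 3 5 6)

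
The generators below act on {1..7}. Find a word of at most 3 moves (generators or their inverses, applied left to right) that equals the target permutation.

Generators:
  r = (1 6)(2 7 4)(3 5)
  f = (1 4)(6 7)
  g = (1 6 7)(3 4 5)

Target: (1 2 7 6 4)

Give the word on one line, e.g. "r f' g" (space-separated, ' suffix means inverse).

f r' r'

  after f: (1 4)(6 7)
  after r': (1 7)(2 4 6)(3 5)
  after r': (1 2 7 6 4)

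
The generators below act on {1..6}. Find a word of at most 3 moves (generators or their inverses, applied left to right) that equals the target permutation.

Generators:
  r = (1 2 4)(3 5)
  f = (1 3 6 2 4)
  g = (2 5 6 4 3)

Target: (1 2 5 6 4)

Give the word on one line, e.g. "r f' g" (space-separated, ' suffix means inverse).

  after r': (1 4 2)(3 5)
  after f: (2 3 5 6)
  after r: (1 2 5 6 4)

r' f r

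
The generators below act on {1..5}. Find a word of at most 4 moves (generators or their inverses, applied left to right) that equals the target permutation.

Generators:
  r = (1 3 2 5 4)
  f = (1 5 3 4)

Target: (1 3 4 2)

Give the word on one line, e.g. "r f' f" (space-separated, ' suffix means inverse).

r' f r

  after r': (1 4 5 2 3)
  after f: (2 4 3 5)
  after r: (1 3 4 2)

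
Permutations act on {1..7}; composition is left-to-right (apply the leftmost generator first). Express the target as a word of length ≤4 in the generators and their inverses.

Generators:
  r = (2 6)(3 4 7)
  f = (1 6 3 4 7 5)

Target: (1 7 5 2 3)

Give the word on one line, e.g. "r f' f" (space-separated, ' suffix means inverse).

  after r': (2 6)(3 7 4)
  after f: (1 6 2 3 5)
  after f: (1 3)(2 4 7 5 6)
  after r': (1 7 5 2 3)

r' f f r'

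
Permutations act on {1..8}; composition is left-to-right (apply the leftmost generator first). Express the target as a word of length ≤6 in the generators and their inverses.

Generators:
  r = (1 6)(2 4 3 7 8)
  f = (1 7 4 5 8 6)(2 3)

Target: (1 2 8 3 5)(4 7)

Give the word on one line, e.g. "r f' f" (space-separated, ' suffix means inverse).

f' f' r f f

  after f': (1 6 8 5 4 7)(2 3)
  after f': (1 8 4)(5 7 6)
  after r: (1 2 4 6 5 8 3 7)
  after f: (1 3 4)(2 5 6 8)
  after f: (1 2 8 3 5)(4 7)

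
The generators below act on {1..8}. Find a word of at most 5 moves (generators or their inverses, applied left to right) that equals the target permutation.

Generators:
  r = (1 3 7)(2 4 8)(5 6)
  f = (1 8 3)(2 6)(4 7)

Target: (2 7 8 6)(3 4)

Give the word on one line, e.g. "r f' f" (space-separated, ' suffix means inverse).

  after r: (1 3 7)(2 4 8)(5 6)
  after r: (1 7 3)(2 8 4)
  after r: (5 6)
  after r: (1 3 7)(2 4 8)
  after f: (2 7 8 6)(3 4)

r r r r f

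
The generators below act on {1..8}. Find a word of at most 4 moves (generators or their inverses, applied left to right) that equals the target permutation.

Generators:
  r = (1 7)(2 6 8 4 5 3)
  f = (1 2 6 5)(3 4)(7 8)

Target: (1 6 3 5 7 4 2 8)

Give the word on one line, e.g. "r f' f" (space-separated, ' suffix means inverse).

f r

  after f: (1 2 6 5)(3 4)(7 8)
  after r: (1 6 3 5 7 4 2 8)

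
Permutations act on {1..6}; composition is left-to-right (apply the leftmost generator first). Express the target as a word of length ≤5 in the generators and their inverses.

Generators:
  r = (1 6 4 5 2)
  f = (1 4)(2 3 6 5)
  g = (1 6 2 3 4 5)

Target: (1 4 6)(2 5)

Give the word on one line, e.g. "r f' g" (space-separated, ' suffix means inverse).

  after g: (1 6 2 3 4 5)
  after r: (1 4 2 3 5 6)
  after f: (2 6 4 3)
  after f: (1 4 6)(2 5)

g r f f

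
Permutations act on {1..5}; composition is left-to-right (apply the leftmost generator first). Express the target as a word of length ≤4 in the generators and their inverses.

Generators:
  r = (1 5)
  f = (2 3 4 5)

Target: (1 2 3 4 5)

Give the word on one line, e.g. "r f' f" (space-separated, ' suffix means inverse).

  after r': (1 5)
  after f: (1 2 3 4 5)

r' f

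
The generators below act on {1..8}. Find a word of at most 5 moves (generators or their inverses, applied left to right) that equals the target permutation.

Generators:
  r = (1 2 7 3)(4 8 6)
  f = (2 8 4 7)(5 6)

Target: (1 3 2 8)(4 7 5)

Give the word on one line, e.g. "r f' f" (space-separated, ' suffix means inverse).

f' r' f

  after f': (2 7 4 8)(5 6)
  after r': (1 3 7 6 5 8)
  after f: (1 3 2 8)(4 7 5)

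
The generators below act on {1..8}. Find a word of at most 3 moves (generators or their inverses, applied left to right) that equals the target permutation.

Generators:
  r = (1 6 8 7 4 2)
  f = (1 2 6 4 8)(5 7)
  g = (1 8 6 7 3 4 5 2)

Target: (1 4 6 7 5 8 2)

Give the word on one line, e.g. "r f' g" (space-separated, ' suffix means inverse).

f r'

  after f: (1 2 6 4 8)(5 7)
  after r': (1 4 6 7 5 8 2)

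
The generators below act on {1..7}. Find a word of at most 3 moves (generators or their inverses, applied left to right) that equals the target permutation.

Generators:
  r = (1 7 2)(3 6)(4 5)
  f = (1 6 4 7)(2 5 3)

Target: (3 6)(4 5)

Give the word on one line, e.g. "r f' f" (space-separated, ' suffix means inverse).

r r r

  after r: (1 7 2)(3 6)(4 5)
  after r: (1 2 7)
  after r: (3 6)(4 5)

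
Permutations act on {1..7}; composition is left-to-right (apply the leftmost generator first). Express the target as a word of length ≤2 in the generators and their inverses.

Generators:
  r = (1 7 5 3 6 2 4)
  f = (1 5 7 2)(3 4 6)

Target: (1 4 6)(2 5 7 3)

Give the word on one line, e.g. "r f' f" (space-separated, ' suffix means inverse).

  after f': (1 2 7 5)(3 6 4)
  after r: (1 4 6)(2 5 7 3)

f' r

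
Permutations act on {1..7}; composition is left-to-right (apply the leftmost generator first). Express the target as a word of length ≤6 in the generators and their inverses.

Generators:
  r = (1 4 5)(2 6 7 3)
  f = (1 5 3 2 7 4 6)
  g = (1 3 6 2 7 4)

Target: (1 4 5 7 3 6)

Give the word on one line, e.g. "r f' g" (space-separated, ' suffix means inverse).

f' g r' g f'

  after f': (1 6 4 7 2 3 5)
  after g: (1 2 6)(3 5)
  after r': (1 3 4)(5 7 6)
  after g: (1 6 5 4 3)(2 7)
  after f': (1 4 5 7 3 6)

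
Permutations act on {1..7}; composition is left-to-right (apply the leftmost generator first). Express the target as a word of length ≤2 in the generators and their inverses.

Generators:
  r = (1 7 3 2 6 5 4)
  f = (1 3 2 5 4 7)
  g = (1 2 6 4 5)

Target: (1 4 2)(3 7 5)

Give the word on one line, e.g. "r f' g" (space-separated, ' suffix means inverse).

f' f'

  after f': (1 7 4 5 2 3)
  after f': (1 4 2)(3 7 5)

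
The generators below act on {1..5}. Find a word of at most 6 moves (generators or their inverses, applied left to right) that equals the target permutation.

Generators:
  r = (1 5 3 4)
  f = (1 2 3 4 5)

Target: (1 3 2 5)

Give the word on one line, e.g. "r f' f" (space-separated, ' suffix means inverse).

r' f r r f'

  after r': (1 4 3 5)
  after f: (1 5 2 3)
  after r: (1 3 5 2 4)
  after r: (1 4 5 2)
  after f': (1 3 2 5)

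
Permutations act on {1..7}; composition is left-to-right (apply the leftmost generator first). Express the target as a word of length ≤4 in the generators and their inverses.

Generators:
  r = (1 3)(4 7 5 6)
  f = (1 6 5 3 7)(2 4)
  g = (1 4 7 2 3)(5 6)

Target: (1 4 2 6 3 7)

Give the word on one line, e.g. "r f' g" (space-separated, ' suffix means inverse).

  after f': (1 7 3 5 6)(2 4)
  after r': (1 4 2 6 3 7)

f' r'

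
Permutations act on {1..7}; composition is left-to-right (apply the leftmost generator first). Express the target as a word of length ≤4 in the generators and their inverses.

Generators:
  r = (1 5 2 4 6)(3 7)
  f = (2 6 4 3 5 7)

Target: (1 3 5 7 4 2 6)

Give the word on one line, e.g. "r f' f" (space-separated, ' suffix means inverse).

r f'

  after r: (1 5 2 4 6)(3 7)
  after f': (1 3 5 7 4 2 6)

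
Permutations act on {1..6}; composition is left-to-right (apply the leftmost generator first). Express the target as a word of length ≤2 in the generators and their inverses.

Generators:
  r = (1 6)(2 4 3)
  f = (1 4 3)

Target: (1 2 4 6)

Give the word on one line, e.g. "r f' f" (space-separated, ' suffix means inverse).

  after f': (1 3 4)
  after r: (1 2 4 6)

f' r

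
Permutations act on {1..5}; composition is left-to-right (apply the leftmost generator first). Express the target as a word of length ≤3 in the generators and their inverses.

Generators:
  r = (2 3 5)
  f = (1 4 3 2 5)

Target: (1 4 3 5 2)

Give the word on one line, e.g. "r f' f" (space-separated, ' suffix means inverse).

  after r': (2 5 3)
  after f: (1 4 3 5 2)

r' f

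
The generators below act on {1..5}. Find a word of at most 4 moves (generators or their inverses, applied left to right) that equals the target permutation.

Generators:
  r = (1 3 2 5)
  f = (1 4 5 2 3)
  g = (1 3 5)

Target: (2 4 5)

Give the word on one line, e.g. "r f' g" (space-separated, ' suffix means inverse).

g' r r f

  after g': (1 5 3)
  after r: (2 5)
  after r: (1 3 2)
  after f: (2 4 5)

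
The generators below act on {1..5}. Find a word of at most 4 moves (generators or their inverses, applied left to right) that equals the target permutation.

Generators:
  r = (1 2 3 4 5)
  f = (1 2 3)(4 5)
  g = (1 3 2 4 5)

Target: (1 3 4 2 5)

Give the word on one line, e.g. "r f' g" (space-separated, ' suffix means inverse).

g' g' r'

  after g': (1 5 4 2 3)
  after g': (1 4 3 5 2)
  after r': (1 3 4 2 5)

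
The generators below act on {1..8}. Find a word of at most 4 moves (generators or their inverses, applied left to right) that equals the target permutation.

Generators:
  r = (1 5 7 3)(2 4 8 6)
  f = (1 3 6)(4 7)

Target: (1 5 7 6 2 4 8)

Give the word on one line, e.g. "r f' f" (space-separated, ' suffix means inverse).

  after r: (1 5 7 3)(2 4 8 6)
  after f': (1 5 4 8 3 6 2 7)
  after f': (1 5 7 6 2 4 8)

r f' f'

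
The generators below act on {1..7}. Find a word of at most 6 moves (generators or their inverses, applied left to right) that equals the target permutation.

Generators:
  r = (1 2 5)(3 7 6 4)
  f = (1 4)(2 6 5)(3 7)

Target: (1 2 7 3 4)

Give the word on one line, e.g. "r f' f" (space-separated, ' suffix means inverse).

  after f': (1 4)(2 5 6)(3 7)
  after r: (1 3 6 5 4 2)
  after f: (1 7 3 5)(2 4 6)
  after r: (1 6 5 2 3)
  after f': (1 2 7 3 4)

f' r f r f'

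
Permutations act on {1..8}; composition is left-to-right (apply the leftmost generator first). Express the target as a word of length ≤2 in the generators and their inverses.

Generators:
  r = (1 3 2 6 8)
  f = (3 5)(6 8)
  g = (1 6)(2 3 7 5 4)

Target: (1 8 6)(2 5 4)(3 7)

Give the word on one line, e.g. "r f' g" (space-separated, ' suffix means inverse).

g f'

  after g: (1 6)(2 3 7 5 4)
  after f': (1 8 6)(2 5 4)(3 7)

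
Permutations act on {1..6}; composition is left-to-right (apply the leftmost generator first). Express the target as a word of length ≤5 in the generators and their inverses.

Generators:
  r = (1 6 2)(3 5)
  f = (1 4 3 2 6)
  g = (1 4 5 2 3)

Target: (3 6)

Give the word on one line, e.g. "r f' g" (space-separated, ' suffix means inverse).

f g g r

  after f: (1 4 3 2 6)
  after g: (1 5 2 6 4)
  after g: (1 2 6 5 3)
  after r: (3 6)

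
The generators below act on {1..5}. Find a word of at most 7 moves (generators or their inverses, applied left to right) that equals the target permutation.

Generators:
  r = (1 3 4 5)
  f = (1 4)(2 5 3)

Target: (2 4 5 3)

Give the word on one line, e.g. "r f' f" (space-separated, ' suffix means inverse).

  after r': (1 5 4 3)
  after f: (1 3 4 2 5)
  after r': (2 4)
  after f': (1 4 3 5 2)
  after f': (2 4 5 3)

r' f r' f' f'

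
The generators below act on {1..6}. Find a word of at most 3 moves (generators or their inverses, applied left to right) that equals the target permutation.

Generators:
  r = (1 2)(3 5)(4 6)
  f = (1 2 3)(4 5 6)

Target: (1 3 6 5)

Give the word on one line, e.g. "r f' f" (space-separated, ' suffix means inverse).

r f

  after r: (1 2)(3 5)(4 6)
  after f: (1 3 6 5)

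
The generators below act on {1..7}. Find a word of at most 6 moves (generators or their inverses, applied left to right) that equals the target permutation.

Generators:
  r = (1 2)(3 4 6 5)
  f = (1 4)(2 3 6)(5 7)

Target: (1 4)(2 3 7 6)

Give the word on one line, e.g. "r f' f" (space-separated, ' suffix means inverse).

  after r': (1 2)(3 5 6 4)
  after f': (1 6)(2 4)(3 7 5)
  after r: (1 5 4)(2 6)(3 7)
  after r: (1 3 7 4 2 5 6)
  after r: (1 4)(2 3 7 6)

r' f' r r r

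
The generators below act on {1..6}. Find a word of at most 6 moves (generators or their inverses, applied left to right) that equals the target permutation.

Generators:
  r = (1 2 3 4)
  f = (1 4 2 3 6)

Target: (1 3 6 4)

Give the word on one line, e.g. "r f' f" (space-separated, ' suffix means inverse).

f' f' r' f

  after f': (1 6 3 2 4)
  after f': (1 3 4 6 2)
  after r': (1 2 4 6)
  after f: (1 3 6 4)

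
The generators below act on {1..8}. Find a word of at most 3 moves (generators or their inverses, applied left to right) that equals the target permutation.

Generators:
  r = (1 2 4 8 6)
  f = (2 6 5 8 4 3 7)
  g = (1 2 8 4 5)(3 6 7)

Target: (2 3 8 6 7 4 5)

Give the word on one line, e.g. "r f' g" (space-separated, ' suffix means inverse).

  after f': (2 7 3 4 8 5 6)
  after f': (2 3 8 6 7 4 5)

f' f'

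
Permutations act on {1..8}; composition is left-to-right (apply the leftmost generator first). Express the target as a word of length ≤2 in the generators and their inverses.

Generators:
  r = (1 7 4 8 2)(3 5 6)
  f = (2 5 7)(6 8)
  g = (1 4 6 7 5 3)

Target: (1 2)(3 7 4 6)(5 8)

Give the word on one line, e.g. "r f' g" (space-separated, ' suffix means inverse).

  after r: (1 7 4 8 2)(3 5 6)
  after f: (1 2)(3 7 4 6)(5 8)

r f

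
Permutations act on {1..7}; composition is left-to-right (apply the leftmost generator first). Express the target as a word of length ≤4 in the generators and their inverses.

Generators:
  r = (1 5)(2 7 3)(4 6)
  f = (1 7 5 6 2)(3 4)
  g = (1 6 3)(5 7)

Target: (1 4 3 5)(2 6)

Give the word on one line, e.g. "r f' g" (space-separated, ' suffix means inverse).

g' f'

  after g': (1 3 6)(5 7)
  after f': (1 4 3 5)(2 6)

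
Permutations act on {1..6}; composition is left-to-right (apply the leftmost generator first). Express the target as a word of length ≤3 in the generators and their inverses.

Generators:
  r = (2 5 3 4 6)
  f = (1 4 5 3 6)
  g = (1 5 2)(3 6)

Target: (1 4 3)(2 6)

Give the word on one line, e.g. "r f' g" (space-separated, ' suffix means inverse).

g f r

  after g: (1 5 2)(3 6)
  after f: (1 3)(2 4 5)
  after r: (1 4 3)(2 6)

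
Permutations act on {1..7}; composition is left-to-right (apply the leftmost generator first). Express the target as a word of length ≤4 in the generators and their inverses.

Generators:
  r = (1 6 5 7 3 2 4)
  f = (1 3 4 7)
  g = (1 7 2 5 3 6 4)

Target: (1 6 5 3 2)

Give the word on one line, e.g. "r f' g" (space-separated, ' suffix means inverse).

  after r: (1 6 5 7 3 2 4)
  after f: (1 6 5)(2 7 4 3)
  after f: (1 6 5 3 2)

r f f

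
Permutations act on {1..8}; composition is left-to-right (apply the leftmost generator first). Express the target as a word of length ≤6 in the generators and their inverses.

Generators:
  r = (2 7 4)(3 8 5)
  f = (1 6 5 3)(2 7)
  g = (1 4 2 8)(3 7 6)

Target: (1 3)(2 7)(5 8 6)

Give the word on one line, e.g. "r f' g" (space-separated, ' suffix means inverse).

f f r f' r

  after f: (1 6 5 3)(2 7)
  after f: (1 5)(3 6)
  after r: (1 3 6 8 5)(2 7 4)
  after f': (1 5 3)(4 7)(6 8)
  after r: (1 3)(2 7)(5 8 6)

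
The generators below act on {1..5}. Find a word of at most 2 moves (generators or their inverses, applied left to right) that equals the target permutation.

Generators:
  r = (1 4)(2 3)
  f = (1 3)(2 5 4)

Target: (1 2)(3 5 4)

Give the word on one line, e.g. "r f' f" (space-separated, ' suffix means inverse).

r f

  after r: (1 4)(2 3)
  after f: (1 2)(3 5 4)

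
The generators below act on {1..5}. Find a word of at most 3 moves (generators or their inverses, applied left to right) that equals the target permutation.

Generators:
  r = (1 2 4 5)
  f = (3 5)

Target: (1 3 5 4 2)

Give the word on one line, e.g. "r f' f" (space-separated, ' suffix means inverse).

  after r': (1 5 4 2)
  after f': (1 3 5 4 2)

r' f'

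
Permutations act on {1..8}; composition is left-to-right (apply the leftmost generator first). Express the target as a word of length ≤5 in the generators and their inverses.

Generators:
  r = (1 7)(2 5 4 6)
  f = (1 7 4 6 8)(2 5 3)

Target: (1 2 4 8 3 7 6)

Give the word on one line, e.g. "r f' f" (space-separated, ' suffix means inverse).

  after f': (1 8 6 4 7)(2 3 5)
  after f': (1 6 7 8 4)(2 5 3)
  after r: (1 2 4 7 8 6)(3 5)
  after r: (1 5 3 4)(2 6 7 8)
  after f': (1 2 4 8 3 7 6)

f' f' r r f'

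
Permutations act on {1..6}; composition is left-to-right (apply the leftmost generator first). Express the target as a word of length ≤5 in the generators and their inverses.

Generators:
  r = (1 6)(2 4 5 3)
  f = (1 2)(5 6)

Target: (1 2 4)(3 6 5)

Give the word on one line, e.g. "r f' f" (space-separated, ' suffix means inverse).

r' f' r r

  after r': (1 6)(2 3 5 4)
  after f': (1 5 4)(2 3 6)
  after r: (1 3)(4 6)
  after r: (1 2 4)(3 6 5)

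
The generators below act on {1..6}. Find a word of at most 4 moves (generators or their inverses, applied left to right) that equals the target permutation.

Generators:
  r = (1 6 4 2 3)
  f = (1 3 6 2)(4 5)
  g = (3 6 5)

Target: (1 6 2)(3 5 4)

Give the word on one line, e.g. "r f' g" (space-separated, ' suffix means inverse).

  after f: (1 3 6 2)(4 5)
  after g: (1 6 2)(3 5 4)

f g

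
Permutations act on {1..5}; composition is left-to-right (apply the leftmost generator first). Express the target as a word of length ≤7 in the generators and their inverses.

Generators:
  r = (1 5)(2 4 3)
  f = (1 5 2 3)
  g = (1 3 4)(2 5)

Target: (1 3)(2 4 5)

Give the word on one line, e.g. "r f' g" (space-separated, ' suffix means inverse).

f g r f' r

  after f: (1 5 2 3)
  after g: (1 2 4)
  after r: (1 4 5)(2 3)
  after f': (1 4)(3 5)
  after r: (1 3)(2 4 5)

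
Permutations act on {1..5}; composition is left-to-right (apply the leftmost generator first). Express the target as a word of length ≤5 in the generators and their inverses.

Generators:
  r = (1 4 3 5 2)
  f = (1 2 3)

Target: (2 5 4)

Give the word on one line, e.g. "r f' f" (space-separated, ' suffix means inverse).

  after f: (1 2 3)
  after f: (1 3 2)
  after r': (1 4)(3 5)
  after r': (2 5 4)

f f r' r'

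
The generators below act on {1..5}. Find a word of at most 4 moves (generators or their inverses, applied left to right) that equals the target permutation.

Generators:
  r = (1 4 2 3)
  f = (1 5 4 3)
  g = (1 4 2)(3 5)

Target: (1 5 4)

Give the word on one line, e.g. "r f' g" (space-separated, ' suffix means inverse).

g' r f' f'

  after g': (1 2 4)(3 5)
  after r: (1 3 5)
  after f': (1 4 5 3)
  after f': (1 5 4)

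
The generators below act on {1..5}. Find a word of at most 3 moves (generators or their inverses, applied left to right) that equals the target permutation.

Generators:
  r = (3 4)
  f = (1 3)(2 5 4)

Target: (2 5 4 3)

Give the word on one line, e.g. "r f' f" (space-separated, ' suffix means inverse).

r f' f'

  after r: (3 4)
  after f': (1 3 5 2 4)
  after f': (2 5 4 3)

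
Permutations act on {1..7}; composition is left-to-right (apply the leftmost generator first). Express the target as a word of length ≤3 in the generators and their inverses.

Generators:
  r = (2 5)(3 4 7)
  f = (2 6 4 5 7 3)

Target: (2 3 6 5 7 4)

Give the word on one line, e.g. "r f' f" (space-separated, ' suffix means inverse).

r f' r'

  after r: (2 5)(3 4 7)
  after f': (2 4 5 3 6)
  after r': (2 3 6 5 7 4)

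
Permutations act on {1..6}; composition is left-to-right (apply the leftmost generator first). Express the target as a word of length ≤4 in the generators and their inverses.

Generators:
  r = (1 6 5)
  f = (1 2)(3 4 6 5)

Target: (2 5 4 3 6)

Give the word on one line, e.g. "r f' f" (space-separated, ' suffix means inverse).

r' f' r'

  after r': (1 5 6)
  after f': (1 6 2)(3 5 4)
  after r': (2 5 4 3 6)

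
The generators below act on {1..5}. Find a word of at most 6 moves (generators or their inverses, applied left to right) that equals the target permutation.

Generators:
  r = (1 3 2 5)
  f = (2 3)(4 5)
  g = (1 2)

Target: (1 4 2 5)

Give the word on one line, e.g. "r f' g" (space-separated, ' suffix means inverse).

  after r: (1 3 2 5)
  after f': (1 2 4 5)
  after r: (1 5 3 2 4)
  after f': (1 4)(2 5)
  after g: (1 4 2 5)

r f' r f' g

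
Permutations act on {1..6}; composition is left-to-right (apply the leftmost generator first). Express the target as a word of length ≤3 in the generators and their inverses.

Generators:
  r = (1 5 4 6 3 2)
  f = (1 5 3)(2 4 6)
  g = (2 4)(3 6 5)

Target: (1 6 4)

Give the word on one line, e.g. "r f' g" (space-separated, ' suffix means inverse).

  after r': (1 2 3 6 4 5)
  after g: (1 4 3 5)(2 6)
  after f: (1 6 4)

r' g f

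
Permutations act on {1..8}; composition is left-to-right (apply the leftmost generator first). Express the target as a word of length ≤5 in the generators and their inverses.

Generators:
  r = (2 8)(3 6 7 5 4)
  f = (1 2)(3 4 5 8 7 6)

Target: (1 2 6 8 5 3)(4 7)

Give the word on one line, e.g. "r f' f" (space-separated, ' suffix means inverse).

r' f f r' f'

  after r': (2 8)(3 4 5 7 6)
  after f: (1 2 7 3 5 6 4 8)
  after f: (2 6 5 3 8)(4 7)
  after r': (2 3)(4 6 7 5)
  after f': (1 2 6 8 5 3)(4 7)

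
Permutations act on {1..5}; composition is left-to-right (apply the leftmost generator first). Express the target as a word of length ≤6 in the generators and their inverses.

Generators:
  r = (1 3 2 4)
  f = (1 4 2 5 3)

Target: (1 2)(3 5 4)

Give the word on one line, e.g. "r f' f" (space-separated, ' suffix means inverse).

f f f r' f'

  after f: (1 4 2 5 3)
  after f: (1 2 3 4 5)
  after f: (1 5 4 3 2)
  after r': (1 5 2 4)
  after f': (1 2)(3 5 4)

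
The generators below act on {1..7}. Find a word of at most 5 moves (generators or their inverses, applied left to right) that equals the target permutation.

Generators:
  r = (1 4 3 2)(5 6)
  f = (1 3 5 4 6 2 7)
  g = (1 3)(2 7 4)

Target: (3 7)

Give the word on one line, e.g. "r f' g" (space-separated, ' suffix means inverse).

r' g' r'

  after r': (1 2 3 4)(5 6)
  after g': (1 4 3 7 2)(5 6)
  after r': (3 7)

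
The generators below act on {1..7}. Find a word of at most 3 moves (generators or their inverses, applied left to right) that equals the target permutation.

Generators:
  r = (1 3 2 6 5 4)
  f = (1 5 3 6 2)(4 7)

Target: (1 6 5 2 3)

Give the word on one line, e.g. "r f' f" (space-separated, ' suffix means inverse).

f' f'

  after f': (1 2 6 3 5)(4 7)
  after f': (1 6 5 2 3)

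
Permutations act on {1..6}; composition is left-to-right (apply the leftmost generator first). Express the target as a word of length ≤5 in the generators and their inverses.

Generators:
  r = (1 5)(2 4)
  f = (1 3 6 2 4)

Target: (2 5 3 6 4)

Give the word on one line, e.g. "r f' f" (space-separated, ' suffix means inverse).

r' f r'

  after r': (1 5)(2 4)
  after f: (1 5 3 6 2)
  after r': (2 5 3 6 4)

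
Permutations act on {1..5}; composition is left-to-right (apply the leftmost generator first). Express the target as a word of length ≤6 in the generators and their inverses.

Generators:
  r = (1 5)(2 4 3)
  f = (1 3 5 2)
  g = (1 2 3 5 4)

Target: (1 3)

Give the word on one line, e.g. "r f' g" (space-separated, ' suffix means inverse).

  after f: (1 3 5 2)
  after r: (1 2 5 4 3)
  after g': (2 3 4)
  after f': (1 2)(3 4 5)
  after g: (1 3)

f r g' f' g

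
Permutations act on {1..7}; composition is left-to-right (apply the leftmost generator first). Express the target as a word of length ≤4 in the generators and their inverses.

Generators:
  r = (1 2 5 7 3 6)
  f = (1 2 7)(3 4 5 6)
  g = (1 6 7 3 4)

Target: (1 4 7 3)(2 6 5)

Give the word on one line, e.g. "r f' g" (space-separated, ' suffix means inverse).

  after g: (1 6 7 3 4)
  after r': (1 3 4 6 5 2)
  after g: (1 4 7 3)(2 6 5)

g r' g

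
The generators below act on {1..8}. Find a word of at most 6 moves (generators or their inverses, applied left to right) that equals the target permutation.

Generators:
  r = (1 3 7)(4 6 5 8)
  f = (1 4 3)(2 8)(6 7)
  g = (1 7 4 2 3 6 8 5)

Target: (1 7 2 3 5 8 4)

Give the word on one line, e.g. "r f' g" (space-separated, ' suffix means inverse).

  after f': (1 3 4)(2 8)(6 7)
  after r': (2 5 6 3 8)(4 7)
  after g: (1 7 2)(3 5 8)
  after f: (1 6 7 8)(2 4 3 5)
  after f: (1 7 2 3 5 8 4)

f' r' g f f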